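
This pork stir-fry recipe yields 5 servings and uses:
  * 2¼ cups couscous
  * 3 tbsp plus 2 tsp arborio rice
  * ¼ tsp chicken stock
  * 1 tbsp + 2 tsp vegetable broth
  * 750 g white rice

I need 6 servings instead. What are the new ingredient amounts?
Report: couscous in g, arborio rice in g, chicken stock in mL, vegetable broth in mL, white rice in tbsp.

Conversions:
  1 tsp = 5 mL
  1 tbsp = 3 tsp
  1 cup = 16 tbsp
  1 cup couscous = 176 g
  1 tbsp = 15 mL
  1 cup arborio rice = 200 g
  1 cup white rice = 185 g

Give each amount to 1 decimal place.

Scaling factor: 6/5 = 1.2.
couscous: 2.25 cup × 6/5 × 176 g/cup = 475.2 g
arborio rice: (3 tbsp + 2 tsp = 11/3 tbsp) × 6/5 ÷ 16 tbsp/cup × 200 g/cup = 55.0 g
chicken stock: 0.25 tsp × 6/5 × 5 mL/tsp = 1.5 mL
vegetable broth: (1 tbsp + 2 tsp = 5/3 tbsp) × 6/5 × 15 mL/tbsp = 30.0 mL
white rice: 750 g × 6/5 ÷ 185 g/cup × 16 tbsp/cup ≈ 77.8 tbsp

couscous: 475.2 g; arborio rice: 55.0 g; chicken stock: 1.5 mL; vegetable broth: 30.0 mL; white rice: 77.8 tbsp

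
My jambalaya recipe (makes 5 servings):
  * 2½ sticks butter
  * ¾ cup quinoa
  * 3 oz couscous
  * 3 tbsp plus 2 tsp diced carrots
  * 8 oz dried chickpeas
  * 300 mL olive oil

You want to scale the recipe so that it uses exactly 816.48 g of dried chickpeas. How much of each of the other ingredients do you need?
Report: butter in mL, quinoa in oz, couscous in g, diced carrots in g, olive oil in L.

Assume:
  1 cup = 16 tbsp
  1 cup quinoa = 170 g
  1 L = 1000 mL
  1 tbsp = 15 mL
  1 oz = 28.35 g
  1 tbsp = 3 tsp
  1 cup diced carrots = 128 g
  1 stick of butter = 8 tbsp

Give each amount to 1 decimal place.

The original recipe has 226.8 g of dried chickpeas, so the scaling factor is 816.48 ÷ 226.8 = 18/5 = 3.6.
butter: 2.5 stick × 18/5 × 8 tbsp/stick × 15 mL/tbsp = 1080.0 mL
quinoa: 0.75 cup × 18/5 × 170 g/cup ÷ 28.35 g/oz ≈ 16.2 oz
couscous: 3 oz × 18/5 × 28.35 g/oz ≈ 306.2 g
diced carrots: (3 tbsp + 2 tsp = 11/3 tbsp) × 18/5 ÷ 16 tbsp/cup × 128 g/cup = 105.6 g
olive oil: 300 mL × 18/5 ÷ 1000 mL/L ≈ 1.1 L

butter: 1080.0 mL; quinoa: 16.2 oz; couscous: 306.2 g; diced carrots: 105.6 g; olive oil: 1.1 L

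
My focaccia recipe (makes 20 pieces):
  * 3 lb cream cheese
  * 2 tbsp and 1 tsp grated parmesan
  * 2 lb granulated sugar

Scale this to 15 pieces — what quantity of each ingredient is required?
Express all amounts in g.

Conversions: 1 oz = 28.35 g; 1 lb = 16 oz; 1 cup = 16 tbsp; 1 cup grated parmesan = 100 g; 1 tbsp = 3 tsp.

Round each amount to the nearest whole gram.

Scaling factor: 15/20 = 3/4 = 0.75.
cream cheese: 3 lb × 3/4 × 16 oz/lb × 28.35 g/oz ≈ 1021 g
grated parmesan: (2 tbsp + 1 tsp = 7/3 tbsp) × 3/4 ÷ 16 tbsp/cup × 100 g/cup ≈ 11 g
granulated sugar: 2 lb × 3/4 × 16 oz/lb × 28.35 g/oz ≈ 680 g

cream cheese: 1021 g; grated parmesan: 11 g; granulated sugar: 680 g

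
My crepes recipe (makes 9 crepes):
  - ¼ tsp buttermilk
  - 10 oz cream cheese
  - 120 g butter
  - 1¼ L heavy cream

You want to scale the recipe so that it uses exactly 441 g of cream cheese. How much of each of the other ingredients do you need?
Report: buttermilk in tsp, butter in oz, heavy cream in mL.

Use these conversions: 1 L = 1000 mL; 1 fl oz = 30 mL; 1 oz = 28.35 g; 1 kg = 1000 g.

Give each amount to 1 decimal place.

buttermilk: 0.4 tsp; butter: 6.6 oz; heavy cream: 1944.4 mL

The original recipe has 283.5 g of cream cheese, so the scaling factor is 441 ÷ 283.5 = 14/9.
buttermilk: 0.25 tsp × 14/9 ≈ 0.4 tsp
butter: 120 g × 14/9 ÷ 28.35 g/oz ≈ 6.6 oz
heavy cream: 1.25 L × 14/9 × 1000 mL/L ≈ 1944.4 mL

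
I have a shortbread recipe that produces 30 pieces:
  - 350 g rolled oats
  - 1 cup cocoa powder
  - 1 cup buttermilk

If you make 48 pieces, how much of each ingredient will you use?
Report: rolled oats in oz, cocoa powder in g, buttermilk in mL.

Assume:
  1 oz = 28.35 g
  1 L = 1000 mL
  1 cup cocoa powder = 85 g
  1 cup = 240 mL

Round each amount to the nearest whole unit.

Scaling factor: 48/30 = 8/5 = 1.6.
rolled oats: 350 g × 8/5 ÷ 28.35 g/oz ≈ 20 oz
cocoa powder: 1 cup × 8/5 × 85 g/cup = 136 g
buttermilk: 1 cup × 8/5 × 240 mL/cup = 384 mL

rolled oats: 20 oz; cocoa powder: 136 g; buttermilk: 384 mL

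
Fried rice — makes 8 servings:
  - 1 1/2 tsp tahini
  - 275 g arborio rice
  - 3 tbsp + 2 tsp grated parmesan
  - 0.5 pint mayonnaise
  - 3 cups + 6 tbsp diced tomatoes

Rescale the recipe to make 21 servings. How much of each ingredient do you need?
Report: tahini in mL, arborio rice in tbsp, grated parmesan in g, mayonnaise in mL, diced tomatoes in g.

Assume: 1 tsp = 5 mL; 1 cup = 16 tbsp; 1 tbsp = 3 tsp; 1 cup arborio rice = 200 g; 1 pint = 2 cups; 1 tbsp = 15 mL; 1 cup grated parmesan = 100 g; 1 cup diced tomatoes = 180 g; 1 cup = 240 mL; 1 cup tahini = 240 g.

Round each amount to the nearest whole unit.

tahini: 20 mL; arborio rice: 58 tbsp; grated parmesan: 60 g; mayonnaise: 630 mL; diced tomatoes: 1595 g

Scaling factor: 21/8 = 2.625.
tahini: 1.5 tsp × 21/8 × 5 mL/tsp ≈ 20 mL
arborio rice: 275 g × 21/8 ÷ 200 g/cup × 16 tbsp/cup ≈ 58 tbsp
grated parmesan: (3 tbsp + 2 tsp = 11/3 tbsp) × 21/8 ÷ 16 tbsp/cup × 100 g/cup ≈ 60 g
mayonnaise: 0.5 pint × 21/8 × 2 cup/pint × 240 mL/cup = 630 mL
diced tomatoes: (3 cup + 6 tbsp = 3.375 cup) × 21/8 × 180 g/cup ≈ 1595 g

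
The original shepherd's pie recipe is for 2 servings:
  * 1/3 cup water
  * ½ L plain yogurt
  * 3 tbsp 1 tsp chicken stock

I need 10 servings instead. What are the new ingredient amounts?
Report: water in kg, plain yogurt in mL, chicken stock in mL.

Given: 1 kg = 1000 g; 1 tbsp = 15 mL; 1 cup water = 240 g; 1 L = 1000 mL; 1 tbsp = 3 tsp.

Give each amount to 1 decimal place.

Scaling factor: 10/2 = 5.
water: 1/3 cup × 5 × 240 g/cup ÷ 1000 g/kg = 0.4 kg
plain yogurt: 0.5 L × 5 × 1000 mL/L = 2500.0 mL
chicken stock: (3 tbsp + 1 tsp = 10/3 tbsp) × 5 × 15 mL/tbsp = 250.0 mL

water: 0.4 kg; plain yogurt: 2500.0 mL; chicken stock: 250.0 mL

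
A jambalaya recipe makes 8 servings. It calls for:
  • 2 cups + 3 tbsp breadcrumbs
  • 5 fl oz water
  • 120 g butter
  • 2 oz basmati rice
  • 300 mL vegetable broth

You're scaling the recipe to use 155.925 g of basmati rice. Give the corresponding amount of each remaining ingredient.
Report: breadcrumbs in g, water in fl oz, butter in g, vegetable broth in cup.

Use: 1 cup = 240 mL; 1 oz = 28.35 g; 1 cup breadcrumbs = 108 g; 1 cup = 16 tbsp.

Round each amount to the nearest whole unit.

breadcrumbs: 650 g; water: 14 fl oz; butter: 330 g; vegetable broth: 3 cup

The original recipe has 56.7 g of basmati rice, so the scaling factor is 155.925 ÷ 56.7 = 11/4 = 2.75.
breadcrumbs: (2 cup + 3 tbsp = 2.1875 cup) × 11/4 × 108 g/cup ≈ 650 g
water: 5 fl oz × 11/4 ≈ 14 fl oz
butter: 120 g × 11/4 = 330 g
vegetable broth: 300 mL × 11/4 ÷ 240 mL/cup ≈ 3 cup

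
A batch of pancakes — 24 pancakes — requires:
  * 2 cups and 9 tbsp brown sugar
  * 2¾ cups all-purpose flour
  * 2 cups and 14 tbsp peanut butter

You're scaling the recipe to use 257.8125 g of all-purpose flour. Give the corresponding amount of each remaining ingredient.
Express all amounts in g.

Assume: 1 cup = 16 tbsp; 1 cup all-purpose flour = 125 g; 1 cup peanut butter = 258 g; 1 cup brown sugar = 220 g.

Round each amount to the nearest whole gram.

brown sugar: 423 g; peanut butter: 556 g

The original recipe has 343.75 g of all-purpose flour, so the scaling factor is 257.8125 ÷ 343.75 = 3/4 = 0.75.
brown sugar: (2 cup + 9 tbsp = 2.5625 cup) × 3/4 × 220 g/cup ≈ 423 g
peanut butter: (2 cup + 14 tbsp = 2.875 cup) × 3/4 × 258 g/cup ≈ 556 g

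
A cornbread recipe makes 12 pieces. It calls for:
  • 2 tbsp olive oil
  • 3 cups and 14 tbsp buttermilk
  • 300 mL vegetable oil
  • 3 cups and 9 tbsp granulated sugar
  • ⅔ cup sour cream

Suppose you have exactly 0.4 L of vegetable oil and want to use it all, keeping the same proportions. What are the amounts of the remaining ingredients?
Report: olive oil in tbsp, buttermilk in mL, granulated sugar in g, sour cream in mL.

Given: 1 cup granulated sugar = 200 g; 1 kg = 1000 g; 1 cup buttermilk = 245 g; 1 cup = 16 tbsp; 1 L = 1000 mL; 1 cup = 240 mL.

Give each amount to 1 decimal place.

The original recipe has 0.3 L of vegetable oil, so the scaling factor is 0.4 ÷ 0.3 = 4/3.
olive oil: 2 tbsp × 4/3 ≈ 2.7 tbsp
buttermilk: (3 cup + 14 tbsp = 3.875 cup) × 4/3 × 240 mL/cup = 1240.0 mL
granulated sugar: (3 cup + 9 tbsp = 3.5625 cup) × 4/3 × 200 g/cup = 950.0 g
sour cream: 2/3 cup × 4/3 × 240 mL/cup ≈ 213.3 mL

olive oil: 2.7 tbsp; buttermilk: 1240.0 mL; granulated sugar: 950.0 g; sour cream: 213.3 mL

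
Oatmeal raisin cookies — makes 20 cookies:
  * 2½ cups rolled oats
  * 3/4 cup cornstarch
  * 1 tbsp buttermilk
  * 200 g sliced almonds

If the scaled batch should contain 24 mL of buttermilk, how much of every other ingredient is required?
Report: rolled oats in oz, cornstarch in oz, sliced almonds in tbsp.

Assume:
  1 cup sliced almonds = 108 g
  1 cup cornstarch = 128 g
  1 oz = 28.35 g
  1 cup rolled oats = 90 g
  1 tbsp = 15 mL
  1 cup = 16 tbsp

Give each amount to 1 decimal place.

The original recipe has 15 mL of buttermilk, so the scaling factor is 24 ÷ 15 = 8/5 = 1.6.
rolled oats: 2.5 cup × 8/5 × 90 g/cup ÷ 28.35 g/oz ≈ 12.7 oz
cornstarch: 0.75 cup × 8/5 × 128 g/cup ÷ 28.35 g/oz ≈ 5.4 oz
sliced almonds: 200 g × 8/5 ÷ 108 g/cup × 16 tbsp/cup ≈ 47.4 tbsp

rolled oats: 12.7 oz; cornstarch: 5.4 oz; sliced almonds: 47.4 tbsp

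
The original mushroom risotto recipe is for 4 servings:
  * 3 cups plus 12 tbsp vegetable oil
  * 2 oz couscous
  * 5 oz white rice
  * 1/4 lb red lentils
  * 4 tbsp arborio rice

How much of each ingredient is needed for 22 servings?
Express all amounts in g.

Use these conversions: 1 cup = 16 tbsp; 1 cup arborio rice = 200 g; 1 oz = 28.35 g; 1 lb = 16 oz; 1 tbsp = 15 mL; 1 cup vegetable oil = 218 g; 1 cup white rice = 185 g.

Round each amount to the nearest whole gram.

vegetable oil: 4496 g; couscous: 312 g; white rice: 780 g; red lentils: 624 g; arborio rice: 275 g

Scaling factor: 22/4 = 11/2 = 5.5.
vegetable oil: (3 cup + 12 tbsp = 3.75 cup) × 11/2 × 218 g/cup ≈ 4496 g
couscous: 2 oz × 11/2 × 28.35 g/oz ≈ 312 g
white rice: 5 oz × 11/2 × 28.35 g/oz ≈ 780 g
red lentils: 0.25 lb × 11/2 × 16 oz/lb × 28.35 g/oz ≈ 624 g
arborio rice: 4 tbsp × 11/2 ÷ 16 tbsp/cup × 200 g/cup = 275 g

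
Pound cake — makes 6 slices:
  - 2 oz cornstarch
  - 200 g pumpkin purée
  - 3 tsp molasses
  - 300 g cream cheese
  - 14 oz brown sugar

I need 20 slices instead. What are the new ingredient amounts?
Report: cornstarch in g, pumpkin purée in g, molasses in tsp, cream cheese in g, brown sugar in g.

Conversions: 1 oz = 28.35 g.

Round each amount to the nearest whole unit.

Scaling factor: 20/6 = 10/3.
cornstarch: 2 oz × 10/3 × 28.35 g/oz = 189 g
pumpkin purée: 200 g × 10/3 ≈ 667 g
molasses: 3 tsp × 10/3 = 10 tsp
cream cheese: 300 g × 10/3 = 1000 g
brown sugar: 14 oz × 10/3 × 28.35 g/oz = 1323 g

cornstarch: 189 g; pumpkin purée: 667 g; molasses: 10 tsp; cream cheese: 1000 g; brown sugar: 1323 g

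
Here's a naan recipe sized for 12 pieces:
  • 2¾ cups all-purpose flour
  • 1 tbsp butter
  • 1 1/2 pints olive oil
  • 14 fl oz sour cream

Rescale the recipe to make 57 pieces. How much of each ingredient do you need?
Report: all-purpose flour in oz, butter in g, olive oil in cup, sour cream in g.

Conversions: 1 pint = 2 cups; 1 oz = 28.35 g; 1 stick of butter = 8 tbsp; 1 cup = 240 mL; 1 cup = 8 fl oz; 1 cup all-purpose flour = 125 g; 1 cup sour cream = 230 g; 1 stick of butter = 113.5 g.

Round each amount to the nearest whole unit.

Scaling factor: 57/12 = 19/4 = 4.75.
all-purpose flour: 2.75 cup × 19/4 × 125 g/cup ÷ 28.35 g/oz ≈ 58 oz
butter: 1 tbsp × 19/4 ÷ 8 tbsp/stick × 113.5 g/stick ≈ 67 g
olive oil: 1.5 pint × 19/4 × 2 cup/pint ≈ 14 cup
sour cream: 14 fl oz × 19/4 ÷ 8 fl oz/cup × 230 g/cup ≈ 1912 g

all-purpose flour: 58 oz; butter: 67 g; olive oil: 14 cup; sour cream: 1912 g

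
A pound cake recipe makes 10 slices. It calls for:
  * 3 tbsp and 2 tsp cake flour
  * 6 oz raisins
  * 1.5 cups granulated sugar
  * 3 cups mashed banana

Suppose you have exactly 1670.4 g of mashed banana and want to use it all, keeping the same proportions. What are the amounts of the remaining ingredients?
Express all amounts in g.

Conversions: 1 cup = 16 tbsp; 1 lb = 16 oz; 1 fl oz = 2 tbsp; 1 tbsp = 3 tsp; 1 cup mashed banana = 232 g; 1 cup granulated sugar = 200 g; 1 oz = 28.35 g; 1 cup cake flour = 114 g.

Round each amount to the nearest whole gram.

cake flour: 63 g; raisins: 408 g; granulated sugar: 720 g

The original recipe has 696 g of mashed banana, so the scaling factor is 1670.4 ÷ 696 = 12/5 = 2.4.
cake flour: (3 tbsp + 2 tsp = 11/3 tbsp) × 12/5 ÷ 16 tbsp/cup × 114 g/cup ≈ 63 g
raisins: 6 oz × 12/5 × 28.35 g/oz ≈ 408 g
granulated sugar: 1.5 cup × 12/5 × 200 g/cup = 720 g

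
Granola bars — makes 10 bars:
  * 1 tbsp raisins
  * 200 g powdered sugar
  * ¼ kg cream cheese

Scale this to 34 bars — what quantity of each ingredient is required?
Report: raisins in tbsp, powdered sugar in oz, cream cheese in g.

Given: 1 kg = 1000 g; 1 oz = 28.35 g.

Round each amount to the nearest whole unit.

Scaling factor: 34/10 = 17/5 = 3.4.
raisins: 1 tbsp × 17/5 ≈ 3 tbsp
powdered sugar: 200 g × 17/5 ÷ 28.35 g/oz ≈ 24 oz
cream cheese: 0.25 kg × 17/5 × 1000 g/kg = 850 g

raisins: 3 tbsp; powdered sugar: 24 oz; cream cheese: 850 g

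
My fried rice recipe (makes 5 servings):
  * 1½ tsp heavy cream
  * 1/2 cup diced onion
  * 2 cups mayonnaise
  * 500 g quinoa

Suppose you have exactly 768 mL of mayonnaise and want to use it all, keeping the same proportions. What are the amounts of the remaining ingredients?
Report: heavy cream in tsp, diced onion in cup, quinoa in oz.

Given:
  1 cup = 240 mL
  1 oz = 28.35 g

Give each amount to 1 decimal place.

The original recipe has 480 mL of mayonnaise, so the scaling factor is 768 ÷ 480 = 8/5 = 1.6.
heavy cream: 1.5 tsp × 8/5 = 2.4 tsp
diced onion: 0.5 cup × 8/5 = 0.8 cup
quinoa: 500 g × 8/5 ÷ 28.35 g/oz ≈ 28.2 oz

heavy cream: 2.4 tsp; diced onion: 0.8 cup; quinoa: 28.2 oz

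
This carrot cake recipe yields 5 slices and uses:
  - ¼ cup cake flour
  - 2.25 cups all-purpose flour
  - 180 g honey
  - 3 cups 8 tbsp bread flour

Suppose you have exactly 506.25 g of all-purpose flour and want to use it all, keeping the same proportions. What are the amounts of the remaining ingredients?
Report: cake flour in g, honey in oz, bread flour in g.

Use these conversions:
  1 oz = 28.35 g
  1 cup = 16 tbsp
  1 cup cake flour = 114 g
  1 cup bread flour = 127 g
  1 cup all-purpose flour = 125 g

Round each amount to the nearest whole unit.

cake flour: 51 g; honey: 11 oz; bread flour: 800 g

The original recipe has 281.25 g of all-purpose flour, so the scaling factor is 506.25 ÷ 281.25 = 9/5 = 1.8.
cake flour: 0.25 cup × 9/5 × 114 g/cup ≈ 51 g
honey: 180 g × 9/5 ÷ 28.35 g/oz ≈ 11 oz
bread flour: (3 cup + 8 tbsp = 3.5 cup) × 9/5 × 127 g/cup ≈ 800 g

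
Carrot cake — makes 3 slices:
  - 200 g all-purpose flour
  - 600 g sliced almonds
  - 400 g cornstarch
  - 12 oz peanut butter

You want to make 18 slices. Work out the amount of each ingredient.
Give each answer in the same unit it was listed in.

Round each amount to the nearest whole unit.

Scaling factor: 18/3 = 6.
all-purpose flour: 200 g × 6 = 1200 g
sliced almonds: 600 g × 6 = 3600 g
cornstarch: 400 g × 6 = 2400 g
peanut butter: 12 oz × 6 = 72 oz

all-purpose flour: 1200 g; sliced almonds: 3600 g; cornstarch: 2400 g; peanut butter: 72 oz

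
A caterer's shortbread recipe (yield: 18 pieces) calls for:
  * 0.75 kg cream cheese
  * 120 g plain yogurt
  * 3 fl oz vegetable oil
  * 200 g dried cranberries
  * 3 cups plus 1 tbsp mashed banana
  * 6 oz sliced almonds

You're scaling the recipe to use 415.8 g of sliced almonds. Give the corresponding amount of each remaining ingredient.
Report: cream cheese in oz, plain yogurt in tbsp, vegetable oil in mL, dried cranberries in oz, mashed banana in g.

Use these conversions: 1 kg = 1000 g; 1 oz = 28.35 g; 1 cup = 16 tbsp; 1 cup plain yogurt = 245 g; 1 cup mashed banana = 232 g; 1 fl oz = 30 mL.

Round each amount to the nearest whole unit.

The original recipe has 170.1 g of sliced almonds, so the scaling factor is 415.8 ÷ 170.1 = 22/9.
cream cheese: 0.75 kg × 22/9 × 1000 g/kg ÷ 28.35 g/oz ≈ 65 oz
plain yogurt: 120 g × 22/9 ÷ 245 g/cup × 16 tbsp/cup ≈ 19 tbsp
vegetable oil: 3 fl oz × 22/9 × 30 mL/fl oz = 220 mL
dried cranberries: 200 g × 22/9 ÷ 28.35 g/oz ≈ 17 oz
mashed banana: (3 cup + 1 tbsp = 3.0625 cup) × 22/9 × 232 g/cup ≈ 1737 g

cream cheese: 65 oz; plain yogurt: 19 tbsp; vegetable oil: 220 mL; dried cranberries: 17 oz; mashed banana: 1737 g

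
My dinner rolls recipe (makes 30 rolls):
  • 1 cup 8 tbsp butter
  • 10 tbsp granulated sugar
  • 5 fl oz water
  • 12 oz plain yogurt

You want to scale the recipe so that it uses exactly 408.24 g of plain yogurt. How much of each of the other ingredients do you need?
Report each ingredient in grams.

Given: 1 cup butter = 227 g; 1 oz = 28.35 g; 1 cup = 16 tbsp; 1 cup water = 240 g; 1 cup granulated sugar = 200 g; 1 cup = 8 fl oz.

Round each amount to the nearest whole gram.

The original recipe has 340.2 g of plain yogurt, so the scaling factor is 408.24 ÷ 340.2 = 6/5 = 1.2.
butter: (1 cup + 8 tbsp = 1.5 cup) × 6/5 × 227 g/cup ≈ 409 g
granulated sugar: 10 tbsp × 6/5 ÷ 16 tbsp/cup × 200 g/cup = 150 g
water: 5 fl oz × 6/5 ÷ 8 fl oz/cup × 240 g/cup = 180 g

butter: 409 g; granulated sugar: 150 g; water: 180 g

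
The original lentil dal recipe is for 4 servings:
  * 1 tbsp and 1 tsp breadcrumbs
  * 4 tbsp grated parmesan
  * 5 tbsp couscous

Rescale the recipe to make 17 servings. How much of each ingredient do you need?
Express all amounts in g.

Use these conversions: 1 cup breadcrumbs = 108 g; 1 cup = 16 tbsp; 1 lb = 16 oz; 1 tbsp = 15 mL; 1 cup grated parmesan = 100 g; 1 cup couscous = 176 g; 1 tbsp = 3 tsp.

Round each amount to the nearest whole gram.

breadcrumbs: 38 g; grated parmesan: 106 g; couscous: 234 g

Scaling factor: 17/4 = 4.25.
breadcrumbs: (1 tbsp + 1 tsp = 4/3 tbsp) × 17/4 ÷ 16 tbsp/cup × 108 g/cup ≈ 38 g
grated parmesan: 4 tbsp × 17/4 ÷ 16 tbsp/cup × 100 g/cup ≈ 106 g
couscous: 5 tbsp × 17/4 ÷ 16 tbsp/cup × 176 g/cup ≈ 234 g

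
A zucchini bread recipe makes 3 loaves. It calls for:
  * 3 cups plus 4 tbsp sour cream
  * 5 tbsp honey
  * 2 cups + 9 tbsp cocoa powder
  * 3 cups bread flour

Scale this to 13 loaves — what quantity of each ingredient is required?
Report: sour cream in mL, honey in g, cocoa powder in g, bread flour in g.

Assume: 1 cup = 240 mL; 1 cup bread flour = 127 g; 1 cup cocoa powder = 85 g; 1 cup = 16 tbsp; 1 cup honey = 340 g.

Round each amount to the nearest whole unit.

sour cream: 3380 mL; honey: 460 g; cocoa powder: 944 g; bread flour: 1651 g

Scaling factor: 13/3.
sour cream: (3 cup + 4 tbsp = 3.25 cup) × 13/3 × 240 mL/cup = 3380 mL
honey: 5 tbsp × 13/3 ÷ 16 tbsp/cup × 340 g/cup ≈ 460 g
cocoa powder: (2 cup + 9 tbsp = 2.5625 cup) × 13/3 × 85 g/cup ≈ 944 g
bread flour: 3 cup × 13/3 × 127 g/cup = 1651 g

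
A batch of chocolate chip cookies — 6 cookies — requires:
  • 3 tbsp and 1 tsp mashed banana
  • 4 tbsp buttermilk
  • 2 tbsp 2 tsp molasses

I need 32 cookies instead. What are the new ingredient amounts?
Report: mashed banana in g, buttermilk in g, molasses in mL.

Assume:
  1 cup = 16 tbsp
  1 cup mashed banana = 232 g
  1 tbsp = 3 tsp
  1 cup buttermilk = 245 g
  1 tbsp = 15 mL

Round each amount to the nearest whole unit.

Scaling factor: 32/6 = 16/3.
mashed banana: (3 tbsp + 1 tsp = 10/3 tbsp) × 16/3 ÷ 16 tbsp/cup × 232 g/cup ≈ 258 g
buttermilk: 4 tbsp × 16/3 ÷ 16 tbsp/cup × 245 g/cup ≈ 327 g
molasses: (2 tbsp + 2 tsp = 8/3 tbsp) × 16/3 × 15 mL/tbsp ≈ 213 mL

mashed banana: 258 g; buttermilk: 327 g; molasses: 213 mL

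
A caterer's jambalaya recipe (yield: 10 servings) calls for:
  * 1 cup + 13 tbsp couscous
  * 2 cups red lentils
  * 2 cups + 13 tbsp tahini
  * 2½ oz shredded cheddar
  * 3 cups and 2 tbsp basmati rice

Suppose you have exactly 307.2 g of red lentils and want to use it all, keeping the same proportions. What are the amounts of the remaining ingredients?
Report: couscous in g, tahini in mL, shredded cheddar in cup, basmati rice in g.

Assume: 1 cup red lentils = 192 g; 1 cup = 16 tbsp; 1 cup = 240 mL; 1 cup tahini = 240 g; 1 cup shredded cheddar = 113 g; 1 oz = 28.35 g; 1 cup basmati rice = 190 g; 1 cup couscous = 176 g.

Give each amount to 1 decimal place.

couscous: 255.2 g; tahini: 540.0 mL; shredded cheddar: 0.5 cup; basmati rice: 475.0 g

The original recipe has 384 g of red lentils, so the scaling factor is 307.2 ÷ 384 = 4/5 = 0.8.
couscous: (1 cup + 13 tbsp = 1.8125 cup) × 4/5 × 176 g/cup = 255.2 g
tahini: (2 cup + 13 tbsp = 2.8125 cup) × 4/5 × 240 mL/cup = 540.0 mL
shredded cheddar: 2.5 oz × 4/5 × 28.35 g/oz ÷ 113 g/cup ≈ 0.5 cup
basmati rice: (3 cup + 2 tbsp = 3.125 cup) × 4/5 × 190 g/cup = 475.0 g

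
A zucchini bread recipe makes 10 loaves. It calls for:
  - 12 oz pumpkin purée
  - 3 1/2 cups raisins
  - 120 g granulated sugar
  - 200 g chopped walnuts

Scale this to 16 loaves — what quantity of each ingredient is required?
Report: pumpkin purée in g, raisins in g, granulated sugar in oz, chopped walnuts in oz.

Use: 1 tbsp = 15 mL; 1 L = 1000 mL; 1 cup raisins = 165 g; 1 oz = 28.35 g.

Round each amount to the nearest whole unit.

pumpkin purée: 544 g; raisins: 924 g; granulated sugar: 7 oz; chopped walnuts: 11 oz

Scaling factor: 16/10 = 8/5 = 1.6.
pumpkin purée: 12 oz × 8/5 × 28.35 g/oz ≈ 544 g
raisins: 3.5 cup × 8/5 × 165 g/cup = 924 g
granulated sugar: 120 g × 8/5 ÷ 28.35 g/oz ≈ 7 oz
chopped walnuts: 200 g × 8/5 ÷ 28.35 g/oz ≈ 11 oz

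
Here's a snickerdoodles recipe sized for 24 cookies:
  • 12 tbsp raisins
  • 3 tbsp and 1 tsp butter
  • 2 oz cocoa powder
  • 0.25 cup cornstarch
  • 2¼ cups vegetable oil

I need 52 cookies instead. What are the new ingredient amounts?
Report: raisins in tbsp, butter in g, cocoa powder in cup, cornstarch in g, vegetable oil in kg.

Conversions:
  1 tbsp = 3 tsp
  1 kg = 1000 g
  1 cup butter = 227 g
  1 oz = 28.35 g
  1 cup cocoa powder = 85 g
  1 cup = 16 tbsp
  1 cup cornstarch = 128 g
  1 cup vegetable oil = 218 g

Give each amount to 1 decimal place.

Scaling factor: 52/24 = 13/6.
raisins: 12 tbsp × 13/6 = 26.0 tbsp
butter: (3 tbsp + 1 tsp = 10/3 tbsp) × 13/6 ÷ 16 tbsp/cup × 227 g/cup ≈ 102.5 g
cocoa powder: 2 oz × 13/6 × 28.35 g/oz ÷ 85 g/cup ≈ 1.4 cup
cornstarch: 0.25 cup × 13/6 × 128 g/cup ≈ 69.3 g
vegetable oil: 2.25 cup × 13/6 × 218 g/cup ÷ 1000 g/kg ≈ 1.1 kg

raisins: 26.0 tbsp; butter: 102.5 g; cocoa powder: 1.4 cup; cornstarch: 69.3 g; vegetable oil: 1.1 kg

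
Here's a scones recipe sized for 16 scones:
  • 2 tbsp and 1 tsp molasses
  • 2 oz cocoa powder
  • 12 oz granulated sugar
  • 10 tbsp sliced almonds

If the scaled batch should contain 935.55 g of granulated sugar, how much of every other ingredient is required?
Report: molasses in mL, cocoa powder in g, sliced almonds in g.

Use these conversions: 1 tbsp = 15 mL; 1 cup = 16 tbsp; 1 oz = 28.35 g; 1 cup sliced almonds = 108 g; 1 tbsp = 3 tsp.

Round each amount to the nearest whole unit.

molasses: 96 mL; cocoa powder: 156 g; sliced almonds: 186 g

The original recipe has 340.2 g of granulated sugar, so the scaling factor is 935.55 ÷ 340.2 = 11/4 = 2.75.
molasses: (2 tbsp + 1 tsp = 7/3 tbsp) × 11/4 × 15 mL/tbsp ≈ 96 mL
cocoa powder: 2 oz × 11/4 × 28.35 g/oz ≈ 156 g
sliced almonds: 10 tbsp × 11/4 ÷ 16 tbsp/cup × 108 g/cup ≈ 186 g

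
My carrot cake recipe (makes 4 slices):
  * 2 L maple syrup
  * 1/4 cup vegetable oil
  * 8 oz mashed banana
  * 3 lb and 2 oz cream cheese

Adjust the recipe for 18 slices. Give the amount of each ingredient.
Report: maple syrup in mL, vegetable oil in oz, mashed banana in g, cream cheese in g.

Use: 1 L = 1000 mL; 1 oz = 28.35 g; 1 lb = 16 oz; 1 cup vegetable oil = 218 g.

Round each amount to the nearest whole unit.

maple syrup: 9000 mL; vegetable oil: 9 oz; mashed banana: 1021 g; cream cheese: 6379 g

Scaling factor: 18/4 = 9/2 = 4.5.
maple syrup: 2 L × 9/2 × 1000 mL/L = 9000 mL
vegetable oil: 0.25 cup × 9/2 × 218 g/cup ÷ 28.35 g/oz ≈ 9 oz
mashed banana: 8 oz × 9/2 × 28.35 g/oz ≈ 1021 g
cream cheese: (3 lb + 2 oz = 3.125 lb) × 9/2 × 16 oz/lb × 28.35 g/oz ≈ 6379 g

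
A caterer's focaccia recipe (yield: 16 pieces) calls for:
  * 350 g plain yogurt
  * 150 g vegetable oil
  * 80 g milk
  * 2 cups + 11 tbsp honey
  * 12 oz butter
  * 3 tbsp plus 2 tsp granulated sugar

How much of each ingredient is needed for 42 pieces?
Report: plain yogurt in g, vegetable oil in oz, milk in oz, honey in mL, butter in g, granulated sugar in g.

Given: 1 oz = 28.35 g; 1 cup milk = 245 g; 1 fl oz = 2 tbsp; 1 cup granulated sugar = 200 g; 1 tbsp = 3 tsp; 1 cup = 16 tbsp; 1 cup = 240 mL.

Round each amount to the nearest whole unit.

plain yogurt: 919 g; vegetable oil: 14 oz; milk: 7 oz; honey: 1693 mL; butter: 893 g; granulated sugar: 120 g

Scaling factor: 42/16 = 21/8 = 2.625.
plain yogurt: 350 g × 21/8 ≈ 919 g
vegetable oil: 150 g × 21/8 ÷ 28.35 g/oz ≈ 14 oz
milk: 80 g × 21/8 ÷ 28.35 g/oz ≈ 7 oz
honey: (2 cup + 11 tbsp = 2.6875 cup) × 21/8 × 240 mL/cup ≈ 1693 mL
butter: 12 oz × 21/8 × 28.35 g/oz ≈ 893 g
granulated sugar: (3 tbsp + 2 tsp = 11/3 tbsp) × 21/8 ÷ 16 tbsp/cup × 200 g/cup ≈ 120 g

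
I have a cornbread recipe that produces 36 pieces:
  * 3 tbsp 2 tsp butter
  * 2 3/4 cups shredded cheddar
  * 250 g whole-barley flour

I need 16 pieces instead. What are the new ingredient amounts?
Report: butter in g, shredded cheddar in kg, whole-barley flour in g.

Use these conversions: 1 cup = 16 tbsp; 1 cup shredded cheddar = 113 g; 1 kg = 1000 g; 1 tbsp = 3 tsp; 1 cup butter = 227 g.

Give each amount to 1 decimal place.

butter: 23.1 g; shredded cheddar: 0.1 kg; whole-barley flour: 111.1 g

Scaling factor: 16/36 = 4/9.
butter: (3 tbsp + 2 tsp = 11/3 tbsp) × 4/9 ÷ 16 tbsp/cup × 227 g/cup ≈ 23.1 g
shredded cheddar: 2.75 cup × 4/9 × 113 g/cup ÷ 1000 g/kg ≈ 0.1 kg
whole-barley flour: 250 g × 4/9 ≈ 111.1 g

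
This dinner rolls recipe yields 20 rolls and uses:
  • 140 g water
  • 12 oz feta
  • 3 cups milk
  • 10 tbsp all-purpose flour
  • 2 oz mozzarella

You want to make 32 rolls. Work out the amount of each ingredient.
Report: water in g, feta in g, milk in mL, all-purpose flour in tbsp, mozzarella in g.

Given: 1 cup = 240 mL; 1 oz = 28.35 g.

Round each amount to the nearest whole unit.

Scaling factor: 32/20 = 8/5 = 1.6.
water: 140 g × 8/5 = 224 g
feta: 12 oz × 8/5 × 28.35 g/oz ≈ 544 g
milk: 3 cup × 8/5 × 240 mL/cup = 1152 mL
all-purpose flour: 10 tbsp × 8/5 = 16 tbsp
mozzarella: 2 oz × 8/5 × 28.35 g/oz ≈ 91 g

water: 224 g; feta: 544 g; milk: 1152 mL; all-purpose flour: 16 tbsp; mozzarella: 91 g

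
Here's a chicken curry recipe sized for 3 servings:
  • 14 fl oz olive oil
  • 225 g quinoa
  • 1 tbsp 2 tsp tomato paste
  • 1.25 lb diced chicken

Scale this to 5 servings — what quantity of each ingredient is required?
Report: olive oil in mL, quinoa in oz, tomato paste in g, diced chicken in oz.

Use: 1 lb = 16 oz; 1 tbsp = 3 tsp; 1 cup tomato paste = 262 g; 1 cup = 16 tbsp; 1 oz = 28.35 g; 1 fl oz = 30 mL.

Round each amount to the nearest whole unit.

olive oil: 700 mL; quinoa: 13 oz; tomato paste: 45 g; diced chicken: 33 oz

Scaling factor: 5/3.
olive oil: 14 fl oz × 5/3 × 30 mL/fl oz = 700 mL
quinoa: 225 g × 5/3 ÷ 28.35 g/oz ≈ 13 oz
tomato paste: (1 tbsp + 2 tsp = 5/3 tbsp) × 5/3 ÷ 16 tbsp/cup × 262 g/cup ≈ 45 g
diced chicken: 1.25 lb × 5/3 × 16 oz/lb ≈ 33 oz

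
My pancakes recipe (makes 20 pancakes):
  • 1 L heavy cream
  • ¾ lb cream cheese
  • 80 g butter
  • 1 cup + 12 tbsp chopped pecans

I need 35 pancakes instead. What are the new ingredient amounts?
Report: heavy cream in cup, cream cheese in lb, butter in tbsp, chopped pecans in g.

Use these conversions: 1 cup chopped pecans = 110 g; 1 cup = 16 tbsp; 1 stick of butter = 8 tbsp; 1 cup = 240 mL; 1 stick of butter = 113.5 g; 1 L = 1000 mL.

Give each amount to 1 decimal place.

Scaling factor: 35/20 = 7/4 = 1.75.
heavy cream: 1 L × 7/4 × 1000 mL/L ÷ 240 mL/cup ≈ 7.3 cup
cream cheese: 0.75 lb × 7/4 ≈ 1.3 lb
butter: 80 g × 7/4 ÷ 113.5 g/stick × 8 tbsp/stick ≈ 9.9 tbsp
chopped pecans: (1 cup + 12 tbsp = 1.75 cup) × 7/4 × 110 g/cup ≈ 336.9 g

heavy cream: 7.3 cup; cream cheese: 1.3 lb; butter: 9.9 tbsp; chopped pecans: 336.9 g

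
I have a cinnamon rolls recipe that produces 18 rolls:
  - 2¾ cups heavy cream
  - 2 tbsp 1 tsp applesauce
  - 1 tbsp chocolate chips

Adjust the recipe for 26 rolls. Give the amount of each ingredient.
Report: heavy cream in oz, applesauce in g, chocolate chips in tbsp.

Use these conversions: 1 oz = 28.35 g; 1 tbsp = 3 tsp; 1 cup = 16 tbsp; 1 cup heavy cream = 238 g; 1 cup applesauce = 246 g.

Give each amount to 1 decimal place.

Scaling factor: 26/18 = 13/9.
heavy cream: 2.75 cup × 13/9 × 238 g/cup ÷ 28.35 g/oz ≈ 33.3 oz
applesauce: (2 tbsp + 1 tsp = 7/3 tbsp) × 13/9 ÷ 16 tbsp/cup × 246 g/cup ≈ 51.8 g
chocolate chips: 1 tbsp × 13/9 ≈ 1.4 tbsp

heavy cream: 33.3 oz; applesauce: 51.8 g; chocolate chips: 1.4 tbsp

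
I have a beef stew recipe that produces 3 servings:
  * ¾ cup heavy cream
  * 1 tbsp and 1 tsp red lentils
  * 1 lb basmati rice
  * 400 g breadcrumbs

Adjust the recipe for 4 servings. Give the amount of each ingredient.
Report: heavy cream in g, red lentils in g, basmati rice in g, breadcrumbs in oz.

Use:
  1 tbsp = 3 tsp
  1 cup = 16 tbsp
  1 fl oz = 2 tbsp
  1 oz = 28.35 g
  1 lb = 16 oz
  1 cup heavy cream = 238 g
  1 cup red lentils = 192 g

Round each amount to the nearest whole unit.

heavy cream: 238 g; red lentils: 21 g; basmati rice: 605 g; breadcrumbs: 19 oz

Scaling factor: 4/3.
heavy cream: 0.75 cup × 4/3 × 238 g/cup = 238 g
red lentils: (1 tbsp + 1 tsp = 4/3 tbsp) × 4/3 ÷ 16 tbsp/cup × 192 g/cup ≈ 21 g
basmati rice: 1 lb × 4/3 × 16 oz/lb × 28.35 g/oz ≈ 605 g
breadcrumbs: 400 g × 4/3 ÷ 28.35 g/oz ≈ 19 oz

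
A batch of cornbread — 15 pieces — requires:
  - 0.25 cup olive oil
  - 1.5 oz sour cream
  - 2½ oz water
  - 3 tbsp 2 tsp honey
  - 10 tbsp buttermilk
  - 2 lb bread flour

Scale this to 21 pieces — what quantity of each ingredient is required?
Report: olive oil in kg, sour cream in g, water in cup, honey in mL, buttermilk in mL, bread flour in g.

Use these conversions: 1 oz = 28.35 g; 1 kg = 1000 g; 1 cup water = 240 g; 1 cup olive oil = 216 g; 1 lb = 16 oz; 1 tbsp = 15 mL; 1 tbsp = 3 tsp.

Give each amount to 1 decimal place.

olive oil: 0.1 kg; sour cream: 59.5 g; water: 0.4 cup; honey: 77.0 mL; buttermilk: 210.0 mL; bread flour: 1270.1 g

Scaling factor: 21/15 = 7/5 = 1.4.
olive oil: 0.25 cup × 7/5 × 216 g/cup ÷ 1000 g/kg ≈ 0.1 kg
sour cream: 1.5 oz × 7/5 × 28.35 g/oz ≈ 59.5 g
water: 2.5 oz × 7/5 × 28.35 g/oz ÷ 240 g/cup ≈ 0.4 cup
honey: (3 tbsp + 2 tsp = 11/3 tbsp) × 7/5 × 15 mL/tbsp = 77.0 mL
buttermilk: 10 tbsp × 7/5 × 15 mL/tbsp = 210.0 mL
bread flour: 2 lb × 7/5 × 16 oz/lb × 28.35 g/oz ≈ 1270.1 g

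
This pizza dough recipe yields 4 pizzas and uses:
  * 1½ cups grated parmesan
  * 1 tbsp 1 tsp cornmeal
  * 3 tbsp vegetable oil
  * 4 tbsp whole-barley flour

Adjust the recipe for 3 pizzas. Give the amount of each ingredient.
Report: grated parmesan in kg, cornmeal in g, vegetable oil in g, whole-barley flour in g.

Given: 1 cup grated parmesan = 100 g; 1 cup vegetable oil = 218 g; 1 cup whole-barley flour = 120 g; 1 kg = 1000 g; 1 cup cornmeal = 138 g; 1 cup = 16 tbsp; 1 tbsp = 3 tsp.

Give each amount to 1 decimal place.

Scaling factor: 3/4 = 0.75.
grated parmesan: 1.5 cup × 3/4 × 100 g/cup ÷ 1000 g/kg ≈ 0.1 kg
cornmeal: (1 tbsp + 1 tsp = 4/3 tbsp) × 3/4 ÷ 16 tbsp/cup × 138 g/cup ≈ 8.6 g
vegetable oil: 3 tbsp × 3/4 ÷ 16 tbsp/cup × 218 g/cup ≈ 30.7 g
whole-barley flour: 4 tbsp × 3/4 ÷ 16 tbsp/cup × 120 g/cup = 22.5 g

grated parmesan: 0.1 kg; cornmeal: 8.6 g; vegetable oil: 30.7 g; whole-barley flour: 22.5 g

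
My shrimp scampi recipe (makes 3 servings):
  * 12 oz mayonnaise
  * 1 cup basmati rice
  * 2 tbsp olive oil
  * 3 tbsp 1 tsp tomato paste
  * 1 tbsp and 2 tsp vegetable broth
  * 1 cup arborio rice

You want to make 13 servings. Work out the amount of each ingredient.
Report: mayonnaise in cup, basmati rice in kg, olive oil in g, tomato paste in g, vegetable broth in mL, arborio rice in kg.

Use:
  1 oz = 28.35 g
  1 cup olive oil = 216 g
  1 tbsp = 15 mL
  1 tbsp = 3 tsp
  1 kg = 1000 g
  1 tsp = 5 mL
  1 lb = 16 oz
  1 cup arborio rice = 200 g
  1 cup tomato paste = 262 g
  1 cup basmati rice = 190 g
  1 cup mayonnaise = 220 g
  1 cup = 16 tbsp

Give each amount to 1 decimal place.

mayonnaise: 6.7 cup; basmati rice: 0.8 kg; olive oil: 117.0 g; tomato paste: 236.5 g; vegetable broth: 108.3 mL; arborio rice: 0.9 kg

Scaling factor: 13/3.
mayonnaise: 12 oz × 13/3 × 28.35 g/oz ÷ 220 g/cup ≈ 6.7 cup
basmati rice: 1 cup × 13/3 × 190 g/cup ÷ 1000 g/kg ≈ 0.8 kg
olive oil: 2 tbsp × 13/3 ÷ 16 tbsp/cup × 216 g/cup = 117.0 g
tomato paste: (3 tbsp + 1 tsp = 10/3 tbsp) × 13/3 ÷ 16 tbsp/cup × 262 g/cup ≈ 236.5 g
vegetable broth: (1 tbsp + 2 tsp = 5/3 tbsp) × 13/3 × 15 mL/tbsp ≈ 108.3 mL
arborio rice: 1 cup × 13/3 × 200 g/cup ÷ 1000 g/kg ≈ 0.9 kg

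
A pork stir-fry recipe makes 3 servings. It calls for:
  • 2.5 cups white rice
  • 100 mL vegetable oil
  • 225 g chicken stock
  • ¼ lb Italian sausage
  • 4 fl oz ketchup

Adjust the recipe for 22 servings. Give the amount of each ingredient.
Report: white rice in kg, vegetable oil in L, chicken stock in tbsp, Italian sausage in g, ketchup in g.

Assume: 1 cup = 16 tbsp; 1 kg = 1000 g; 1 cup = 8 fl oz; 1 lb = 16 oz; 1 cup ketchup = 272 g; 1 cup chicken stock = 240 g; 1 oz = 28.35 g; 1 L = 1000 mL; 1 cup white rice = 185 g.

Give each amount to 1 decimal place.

Scaling factor: 22/3.
white rice: 2.5 cup × 22/3 × 185 g/cup ÷ 1000 g/kg ≈ 3.4 kg
vegetable oil: 100 mL × 22/3 ÷ 1000 mL/L ≈ 0.7 L
chicken stock: 225 g × 22/3 ÷ 240 g/cup × 16 tbsp/cup = 110.0 tbsp
Italian sausage: 0.25 lb × 22/3 × 16 oz/lb × 28.35 g/oz = 831.6 g
ketchup: 4 fl oz × 22/3 ÷ 8 fl oz/cup × 272 g/cup ≈ 997.3 g

white rice: 3.4 kg; vegetable oil: 0.7 L; chicken stock: 110.0 tbsp; Italian sausage: 831.6 g; ketchup: 997.3 g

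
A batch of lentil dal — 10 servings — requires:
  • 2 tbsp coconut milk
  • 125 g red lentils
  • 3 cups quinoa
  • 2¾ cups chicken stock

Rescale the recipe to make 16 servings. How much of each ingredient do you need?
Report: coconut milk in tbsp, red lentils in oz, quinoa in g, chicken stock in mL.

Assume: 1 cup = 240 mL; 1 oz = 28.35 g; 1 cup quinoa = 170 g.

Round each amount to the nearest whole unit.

coconut milk: 3 tbsp; red lentils: 7 oz; quinoa: 816 g; chicken stock: 1056 mL

Scaling factor: 16/10 = 8/5 = 1.6.
coconut milk: 2 tbsp × 8/5 ≈ 3 tbsp
red lentils: 125 g × 8/5 ÷ 28.35 g/oz ≈ 7 oz
quinoa: 3 cup × 8/5 × 170 g/cup = 816 g
chicken stock: 2.75 cup × 8/5 × 240 mL/cup = 1056 mL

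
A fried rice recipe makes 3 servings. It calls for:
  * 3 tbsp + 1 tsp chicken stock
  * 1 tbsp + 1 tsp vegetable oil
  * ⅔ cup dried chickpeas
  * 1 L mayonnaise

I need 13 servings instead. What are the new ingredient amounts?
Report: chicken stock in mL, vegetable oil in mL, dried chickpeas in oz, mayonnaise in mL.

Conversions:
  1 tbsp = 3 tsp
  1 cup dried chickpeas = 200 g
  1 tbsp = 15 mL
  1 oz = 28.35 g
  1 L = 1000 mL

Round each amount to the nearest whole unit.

chicken stock: 217 mL; vegetable oil: 87 mL; dried chickpeas: 20 oz; mayonnaise: 4333 mL

Scaling factor: 13/3.
chicken stock: (3 tbsp + 1 tsp = 10/3 tbsp) × 13/3 × 15 mL/tbsp ≈ 217 mL
vegetable oil: (1 tbsp + 1 tsp = 4/3 tbsp) × 13/3 × 15 mL/tbsp ≈ 87 mL
dried chickpeas: 2/3 cup × 13/3 × 200 g/cup ÷ 28.35 g/oz ≈ 20 oz
mayonnaise: 1 L × 13/3 × 1000 mL/L ≈ 4333 mL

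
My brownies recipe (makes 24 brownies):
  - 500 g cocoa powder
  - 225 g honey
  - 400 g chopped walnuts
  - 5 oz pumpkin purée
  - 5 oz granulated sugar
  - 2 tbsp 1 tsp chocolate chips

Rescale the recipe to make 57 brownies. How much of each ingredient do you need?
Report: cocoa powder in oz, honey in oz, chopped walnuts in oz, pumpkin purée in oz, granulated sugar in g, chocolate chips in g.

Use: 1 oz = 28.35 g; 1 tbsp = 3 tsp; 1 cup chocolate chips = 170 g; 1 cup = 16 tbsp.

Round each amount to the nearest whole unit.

cocoa powder: 42 oz; honey: 19 oz; chopped walnuts: 34 oz; pumpkin purée: 12 oz; granulated sugar: 337 g; chocolate chips: 59 g

Scaling factor: 57/24 = 19/8 = 2.375.
cocoa powder: 500 g × 19/8 ÷ 28.35 g/oz ≈ 42 oz
honey: 225 g × 19/8 ÷ 28.35 g/oz ≈ 19 oz
chopped walnuts: 400 g × 19/8 ÷ 28.35 g/oz ≈ 34 oz
pumpkin purée: 5 oz × 19/8 ≈ 12 oz
granulated sugar: 5 oz × 19/8 × 28.35 g/oz ≈ 337 g
chocolate chips: (2 tbsp + 1 tsp = 7/3 tbsp) × 19/8 ÷ 16 tbsp/cup × 170 g/cup ≈ 59 g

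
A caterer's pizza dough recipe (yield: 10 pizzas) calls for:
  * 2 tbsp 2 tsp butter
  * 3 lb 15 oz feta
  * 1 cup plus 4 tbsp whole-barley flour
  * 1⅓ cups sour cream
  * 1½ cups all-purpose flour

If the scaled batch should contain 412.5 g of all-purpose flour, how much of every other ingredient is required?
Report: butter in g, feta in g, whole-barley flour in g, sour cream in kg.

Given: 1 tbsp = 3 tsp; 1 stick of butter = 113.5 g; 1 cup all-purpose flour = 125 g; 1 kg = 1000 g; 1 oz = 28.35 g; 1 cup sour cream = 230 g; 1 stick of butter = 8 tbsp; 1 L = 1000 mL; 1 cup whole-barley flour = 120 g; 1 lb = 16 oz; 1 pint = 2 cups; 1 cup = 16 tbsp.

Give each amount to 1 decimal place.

The original recipe has 187.5 g of all-purpose flour, so the scaling factor is 412.5 ÷ 187.5 = 11/5 = 2.2.
butter: (2 tbsp + 2 tsp = 8/3 tbsp) × 11/5 ÷ 8 tbsp/stick × 113.5 g/stick ≈ 83.2 g
feta: (3 lb + 15 oz = 3.9375 lb) × 11/5 × 16 oz/lb × 28.35 g/oz ≈ 3929.3 g
whole-barley flour: (1 cup + 4 tbsp = 1.25 cup) × 11/5 × 120 g/cup = 330.0 g
sour cream: 4/3 cup × 11/5 × 230 g/cup ÷ 1000 g/kg ≈ 0.7 kg

butter: 83.2 g; feta: 3929.3 g; whole-barley flour: 330.0 g; sour cream: 0.7 kg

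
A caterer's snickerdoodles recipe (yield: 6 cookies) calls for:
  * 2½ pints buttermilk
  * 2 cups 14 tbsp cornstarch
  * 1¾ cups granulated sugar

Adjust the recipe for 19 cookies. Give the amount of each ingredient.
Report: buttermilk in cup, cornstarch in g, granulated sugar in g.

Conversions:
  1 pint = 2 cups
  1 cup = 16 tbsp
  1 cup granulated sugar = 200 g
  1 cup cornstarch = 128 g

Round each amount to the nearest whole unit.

Scaling factor: 19/6.
buttermilk: 2.5 pint × 19/6 × 2 cup/pint ≈ 16 cup
cornstarch: (2 cup + 14 tbsp = 2.875 cup) × 19/6 × 128 g/cup ≈ 1165 g
granulated sugar: 1.75 cup × 19/6 × 200 g/cup ≈ 1108 g

buttermilk: 16 cup; cornstarch: 1165 g; granulated sugar: 1108 g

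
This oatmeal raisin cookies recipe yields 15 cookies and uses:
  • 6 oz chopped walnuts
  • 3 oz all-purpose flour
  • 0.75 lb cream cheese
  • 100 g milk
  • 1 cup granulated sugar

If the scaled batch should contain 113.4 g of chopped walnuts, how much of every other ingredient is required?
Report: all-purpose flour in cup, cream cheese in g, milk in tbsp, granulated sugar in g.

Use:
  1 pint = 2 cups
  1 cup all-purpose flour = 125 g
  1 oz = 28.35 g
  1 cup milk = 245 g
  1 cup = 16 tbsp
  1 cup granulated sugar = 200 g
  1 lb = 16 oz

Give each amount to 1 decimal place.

The original recipe has 170.1 g of chopped walnuts, so the scaling factor is 113.4 ÷ 170.1 = 2/3.
all-purpose flour: 3 oz × 2/3 × 28.35 g/oz ÷ 125 g/cup ≈ 0.5 cup
cream cheese: 0.75 lb × 2/3 × 16 oz/lb × 28.35 g/oz = 226.8 g
milk: 100 g × 2/3 ÷ 245 g/cup × 16 tbsp/cup ≈ 4.4 tbsp
granulated sugar: 1 cup × 2/3 × 200 g/cup ≈ 133.3 g

all-purpose flour: 0.5 cup; cream cheese: 226.8 g; milk: 4.4 tbsp; granulated sugar: 133.3 g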